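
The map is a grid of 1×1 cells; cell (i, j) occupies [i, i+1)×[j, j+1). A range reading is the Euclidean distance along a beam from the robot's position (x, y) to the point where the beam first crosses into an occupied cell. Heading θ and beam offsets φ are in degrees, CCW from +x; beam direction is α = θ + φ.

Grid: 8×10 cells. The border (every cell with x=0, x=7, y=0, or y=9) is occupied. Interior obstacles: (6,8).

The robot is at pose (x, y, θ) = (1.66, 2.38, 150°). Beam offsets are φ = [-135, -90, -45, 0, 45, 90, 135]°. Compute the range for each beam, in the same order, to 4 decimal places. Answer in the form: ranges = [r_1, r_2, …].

ranges = [5.5284, 7.6441, 2.5500, 0.7621, 0.6833, 1.3200, 1.4287]

beam 1: φ=-135°, α=15°
  dir = (cos 15°, sin 15°) = (0.9659, 0.2588); from cell (1,2)
  next x-line at t=0.3520, next y-line at t=2.3955; Δt_x=1.0353, Δt_y=3.8637
    x: enter (2,2) at t=0.3520
    x: enter (3,2) at t=1.3873
    y: enter (3,3) at t=2.3955
    x: enter (4,3) at t=2.4225
    x: enter (5,3) at t=3.4578
    x: enter (6,3) at t=4.4931
    x: enter (7,3) at t=5.5284 ← occupied
  → r_1 = 5.5284
beam 2: φ=-90°, α=60°
  dir = (cos 60°, sin 60°) = (0.5000, 0.8660); from cell (1,2)
  next x-line at t=0.6800, next y-line at t=0.7159; Δt_x=2.0000, Δt_y=1.1547
    x: enter (2,2) at t=0.6800
    y: enter (2,3) at t=0.7159
    y: enter (2,4) at t=1.8706
    x: enter (3,4) at t=2.6800
    y: enter (3,5) at t=3.0253
    y: enter (3,6) at t=4.1800
    x: enter (4,6) at t=4.6800
    y: enter (4,7) at t=5.3347
    y: enter (4,8) at t=6.4894
    x: enter (5,8) at t=6.6800
    y: enter (5,9) at t=7.6441 ← occupied
  → r_2 = 7.6441
beam 3: φ=-45°, α=105°
  dir = (cos 105°, sin 105°) = (-0.2588, 0.9659); from cell (1,2)
  next x-line at t=2.5500, next y-line at t=0.6419; Δt_x=3.8637, Δt_y=1.0353
    y: enter (1,3) at t=0.6419
    y: enter (1,4) at t=1.6771
    x: enter (0,4) at t=2.5500 ← occupied
  → r_3 = 2.5500
beam 4: φ=0°, α=150°
  dir = (cos 150°, sin 150°) = (-0.8660, 0.5000); from cell (1,2)
  next x-line at t=0.7621, next y-line at t=1.2400; Δt_x=1.1547, Δt_y=2.0000
    x: enter (0,2) at t=0.7621 ← occupied
  → r_4 = 0.7621
beam 5: φ=45°, α=195°
  dir = (cos 195°, sin 195°) = (-0.9659, -0.2588); from cell (1,2)
  next x-line at t=0.6833, next y-line at t=1.4682; Δt_x=1.0353, Δt_y=3.8637
    x: enter (0,2) at t=0.6833 ← occupied
  → r_5 = 0.6833
beam 6: φ=90°, α=240°
  dir = (cos 240°, sin 240°) = (-0.5000, -0.8660); from cell (1,2)
  next x-line at t=1.3200, next y-line at t=0.4388; Δt_x=2.0000, Δt_y=1.1547
    y: enter (1,1) at t=0.4388
    x: enter (0,1) at t=1.3200 ← occupied
  → r_6 = 1.3200
beam 7: φ=135°, α=285°
  dir = (cos 285°, sin 285°) = (0.2588, -0.9659); from cell (1,2)
  next x-line at t=1.3137, next y-line at t=0.3934; Δt_x=3.8637, Δt_y=1.0353
    y: enter (1,1) at t=0.3934
    x: enter (2,1) at t=1.3137
    y: enter (2,0) at t=1.4287 ← occupied
  → r_7 = 1.4287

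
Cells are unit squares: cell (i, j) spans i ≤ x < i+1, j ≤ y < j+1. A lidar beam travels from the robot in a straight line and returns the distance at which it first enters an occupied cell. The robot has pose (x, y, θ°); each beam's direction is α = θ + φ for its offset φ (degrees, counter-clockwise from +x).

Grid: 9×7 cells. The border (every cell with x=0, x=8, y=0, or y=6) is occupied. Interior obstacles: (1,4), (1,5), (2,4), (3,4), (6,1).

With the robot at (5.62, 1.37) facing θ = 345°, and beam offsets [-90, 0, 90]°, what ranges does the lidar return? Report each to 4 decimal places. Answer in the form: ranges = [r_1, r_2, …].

beam 1: φ=-90°, α=255°
  d=(-0.2588,-0.9659)  start (5,1)  tX=2.3955 tY=0.3831  stride 1/|dx|=3.8637 1/|dy|=1.0353
    cross y-line → (5,0), t=0.3831 (wall)
  → r_1 = 0.3831
beam 2: φ=0°, α=345°
  d=(0.9659,-0.2588)  start (5,1)  tX=0.3934 tY=1.4296  stride 1/|dx|=1.0353 1/|dy|=3.8637
    cross x-line → (6,1), t=0.3934 (wall)
  → r_2 = 0.3934
beam 3: φ=90°, α=75°
  d=(0.2588,0.9659)  start (5,1)  tX=1.4682 tY=0.6522  stride 1/|dx|=3.8637 1/|dy|=1.0353
    cross y-line → (5,2), t=0.6522
    cross x-line → (6,2), t=1.4682
    cross y-line → (6,3), t=1.6875
    cross y-line → (6,4), t=2.7228
    cross y-line → (6,5), t=3.7581
    cross y-line → (6,6), t=4.7933 (wall)
  → r_3 = 4.7933

ranges = [0.3831, 0.3934, 4.7933]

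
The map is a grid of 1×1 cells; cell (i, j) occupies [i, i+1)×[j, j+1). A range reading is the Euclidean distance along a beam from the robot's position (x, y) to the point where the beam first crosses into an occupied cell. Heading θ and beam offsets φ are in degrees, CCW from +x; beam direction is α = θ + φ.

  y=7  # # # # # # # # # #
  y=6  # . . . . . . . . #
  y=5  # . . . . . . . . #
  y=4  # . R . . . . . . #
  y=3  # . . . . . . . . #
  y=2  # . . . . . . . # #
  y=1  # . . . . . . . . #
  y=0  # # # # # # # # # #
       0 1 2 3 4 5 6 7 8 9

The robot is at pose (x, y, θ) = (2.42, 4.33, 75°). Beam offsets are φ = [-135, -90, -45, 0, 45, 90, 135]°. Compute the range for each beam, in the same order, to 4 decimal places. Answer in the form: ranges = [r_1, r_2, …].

ranges = [3.8452, 5.7768, 5.3400, 2.7642, 2.8400, 1.4701, 1.6397]

beam 1: φ=-135°, α=300°
  d=(0.5000,-0.8660)  start (2,4)  tX=1.1600 tY=0.3811  stride 1/|dx|=2.0000 1/|dy|=1.1547
    cross y-line → (2,3), t=0.3811
    cross x-line → (3,3), t=1.1600
    cross y-line → (3,2), t=1.5358
    cross y-line → (3,1), t=2.6905
    cross x-line → (4,1), t=3.1600
    cross y-line → (4,0), t=3.8452 (wall)
  → r_1 = 3.8452
beam 2: φ=-90°, α=345°
  d=(0.9659,-0.2588)  start (2,4)  tX=0.6005 tY=1.2750  stride 1/|dx|=1.0353 1/|dy|=3.8637
    cross x-line → (3,4), t=0.6005
    cross y-line → (3,3), t=1.2750
    cross x-line → (4,3), t=1.6357
    cross x-line → (5,3), t=2.6710
    cross x-line → (6,3), t=3.7063
    cross x-line → (7,3), t=4.7416
    cross y-line → (7,2), t=5.1387
    cross x-line → (8,2), t=5.7768 (wall)
  → r_2 = 5.7768
beam 3: φ=-45°, α=30°
  d=(0.8660,0.5000)  start (2,4)  tX=0.6697 tY=1.3400  stride 1/|dx|=1.1547 1/|dy|=2.0000
    cross x-line → (3,4), t=0.6697
    cross y-line → (3,5), t=1.3400
    cross x-line → (4,5), t=1.8244
    cross x-line → (5,5), t=2.9791
    cross y-line → (5,6), t=3.3400
    cross x-line → (6,6), t=4.1338
    cross x-line → (7,6), t=5.2885
    cross y-line → (7,7), t=5.3400 (wall)
  → r_3 = 5.3400
beam 4: φ=0°, α=75°
  d=(0.2588,0.9659)  start (2,4)  tX=2.2409 tY=0.6936  stride 1/|dx|=3.8637 1/|dy|=1.0353
    cross y-line → (2,5), t=0.6936
    cross y-line → (2,6), t=1.7289
    cross x-line → (3,6), t=2.2409
    cross y-line → (3,7), t=2.7642 (wall)
  → r_4 = 2.7642
beam 5: φ=45°, α=120°
  d=(-0.5000,0.8660)  start (2,4)  tX=0.8400 tY=0.7736  stride 1/|dx|=2.0000 1/|dy|=1.1547
    cross y-line → (2,5), t=0.7736
    cross x-line → (1,5), t=0.8400
    cross y-line → (1,6), t=1.9283
    cross x-line → (0,6), t=2.8400 (wall)
  → r_5 = 2.8400
beam 6: φ=90°, α=165°
  d=(-0.9659,0.2588)  start (2,4)  tX=0.4348 tY=2.5887  stride 1/|dx|=1.0353 1/|dy|=3.8637
    cross x-line → (1,4), t=0.4348
    cross x-line → (0,4), t=1.4701 (wall)
  → r_6 = 1.4701
beam 7: φ=135°, α=210°
  d=(-0.8660,-0.5000)  start (2,4)  tX=0.4850 tY=0.6600  stride 1/|dx|=1.1547 1/|dy|=2.0000
    cross x-line → (1,4), t=0.4850
    cross y-line → (1,3), t=0.6600
    cross x-line → (0,3), t=1.6397 (wall)
  → r_7 = 1.6397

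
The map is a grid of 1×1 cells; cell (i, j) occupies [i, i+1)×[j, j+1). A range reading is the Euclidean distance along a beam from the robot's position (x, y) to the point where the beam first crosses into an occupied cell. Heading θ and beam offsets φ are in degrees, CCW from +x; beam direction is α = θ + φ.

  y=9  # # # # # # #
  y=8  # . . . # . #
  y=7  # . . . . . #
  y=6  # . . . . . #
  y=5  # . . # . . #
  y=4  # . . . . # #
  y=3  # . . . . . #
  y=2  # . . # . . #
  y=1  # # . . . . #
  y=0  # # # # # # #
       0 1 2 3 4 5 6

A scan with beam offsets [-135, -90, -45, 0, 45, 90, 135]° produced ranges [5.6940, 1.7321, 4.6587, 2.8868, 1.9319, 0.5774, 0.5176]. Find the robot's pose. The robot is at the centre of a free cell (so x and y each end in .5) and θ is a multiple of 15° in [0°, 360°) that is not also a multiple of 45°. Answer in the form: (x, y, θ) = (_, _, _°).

(x, y, θ) = (1.5, 6.5, 60°)

The pose lattice has 35·16 = 560 candidates. Test each by forward raycasting.
  (4.5, 5.5, 285°): beam 1 = 0.5774 ≠ 5.6940 ✗
  (1.5, 2.5, 345°): beam 1 = 0.5774 ≠ 5.6940 ✗
  (2.5, 1.5, 75°): beam 1 = 0.5774 ≠ 5.6940 ✗
  (3.5, 6.5, 345°): beam 1 = 2.8868 ≠ 5.6940 ✗
  (4.5, 6.5, 15°): beam 1 = 1.0000 ≠ 5.6940 ✗
  …
  (1.5, 6.5, 60°): r_1=5.6940, r_2=1.7321, r_3=4.6587, r_4=2.8868, r_5=1.9319, r_6=0.5774, r_7=0.5176 — all match ✓
No second candidate reproduces the full scan.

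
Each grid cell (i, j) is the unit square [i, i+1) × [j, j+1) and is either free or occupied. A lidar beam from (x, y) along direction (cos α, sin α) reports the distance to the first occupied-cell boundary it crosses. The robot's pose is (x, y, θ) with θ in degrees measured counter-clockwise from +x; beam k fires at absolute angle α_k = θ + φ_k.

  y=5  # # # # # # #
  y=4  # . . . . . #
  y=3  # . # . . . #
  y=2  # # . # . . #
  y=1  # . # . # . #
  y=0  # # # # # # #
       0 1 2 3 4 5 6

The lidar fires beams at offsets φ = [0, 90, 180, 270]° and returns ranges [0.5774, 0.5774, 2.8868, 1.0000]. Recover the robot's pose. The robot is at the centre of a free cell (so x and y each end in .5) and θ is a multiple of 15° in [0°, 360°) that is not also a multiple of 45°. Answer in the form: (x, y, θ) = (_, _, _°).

(x, y, θ) = (5.5, 4.5, 30°)

The pose lattice has 15·16 = 240 candidates. Test each by forward raycasting.
  (1.5, 4.5, 30°): beam 1 = 1.0000 ≠ 0.5774 ✗
  (4.5, 3.5, 165°): beam 1 = 1.5529 ≠ 0.5774 ✗
  (1.5, 4.5, 150°): beam 2 = 1.0000 ≠ 0.5774 ✗
  (5.5, 1.5, 240°): beam 3 = 1.0000 ≠ 2.8868 ✗
  (3.5, 3.5, 210°): beam 4 = 1.7321 ≠ 1.0000 ✗
  …
  (5.5, 4.5, 30°): r_1=0.5774, r_2=0.5774, r_3=2.8868, r_4=1.0000 — all match ✓
No second candidate reproduces the full scan.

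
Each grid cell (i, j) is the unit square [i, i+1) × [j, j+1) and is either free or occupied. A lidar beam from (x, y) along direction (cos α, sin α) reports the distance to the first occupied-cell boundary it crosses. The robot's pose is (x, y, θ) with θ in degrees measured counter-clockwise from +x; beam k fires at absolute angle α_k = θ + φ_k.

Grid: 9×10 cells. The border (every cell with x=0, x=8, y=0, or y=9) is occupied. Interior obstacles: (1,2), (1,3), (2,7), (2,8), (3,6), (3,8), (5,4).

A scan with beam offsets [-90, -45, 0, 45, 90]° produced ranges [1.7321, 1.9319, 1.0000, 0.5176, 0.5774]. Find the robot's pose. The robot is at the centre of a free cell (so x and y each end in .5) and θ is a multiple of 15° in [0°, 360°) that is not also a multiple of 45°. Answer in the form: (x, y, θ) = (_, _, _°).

Candidates: 49 free-cell centres × 16 headings = 784 poses. Raycast each; keep the one whose scan matches to 4 dp.
  (7.5, 3.5, 165°): beam 1 = 1.9319 ≠ 1.7321 ✗
  (5.5, 5.5, 345°): beam 1 = 0.5176 ≠ 1.7321 ✗
  (7.5, 6.5, 150°): beam 1 = 1.0000 ≠ 1.7321 ✗
  (3.5, 4.5, 150°): beam 1 = 5.1962 ≠ 1.7321 ✗
  (4.5, 8.5, 105°): beam 1 = 1.9319 ≠ 1.7321 ✗
  …
  (1.5, 5.5, 120°): r_1=1.7321, r_2=1.9319, r_3=1.0000, r_4=0.5176, r_5=0.5774 — all match ✓
Unique over the lattice → pose = (1.5, 5.5, 120°).

(x, y, θ) = (1.5, 5.5, 120°)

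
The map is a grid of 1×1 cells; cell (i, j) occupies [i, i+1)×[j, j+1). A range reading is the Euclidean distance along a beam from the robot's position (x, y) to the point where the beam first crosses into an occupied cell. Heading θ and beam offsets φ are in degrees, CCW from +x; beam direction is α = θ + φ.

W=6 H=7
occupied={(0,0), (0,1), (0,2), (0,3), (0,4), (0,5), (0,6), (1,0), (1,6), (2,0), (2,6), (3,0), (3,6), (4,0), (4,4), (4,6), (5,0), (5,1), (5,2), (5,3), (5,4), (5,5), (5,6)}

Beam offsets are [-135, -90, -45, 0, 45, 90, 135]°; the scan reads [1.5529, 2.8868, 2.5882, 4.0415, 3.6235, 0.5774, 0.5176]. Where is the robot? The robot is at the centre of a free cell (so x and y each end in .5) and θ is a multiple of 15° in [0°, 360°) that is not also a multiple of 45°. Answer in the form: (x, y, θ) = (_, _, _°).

(x, y, θ) = (3.5, 4.5, 240°)

Candidates: 19 free-cell centres × 16 headings = 304 poses. Raycast each; keep the one whose scan matches to 4 dp.
  (2.5, 5.5, 195°): beam 1 = 0.5774 ≠ 1.5529 ✗
  (2.5, 1.5, 165°): beam 1 = 2.8868 ≠ 1.5529 ✗
  (3.5, 4.5, 75°): beam 1 = 3.0000 ≠ 1.5529 ✗
  …
  (3.5, 4.5, 240°): r_1=1.5529, r_2=2.8868, r_3=2.5882, r_4=4.0415, r_5=3.6235, r_6=0.5774, r_7=0.5176 — all match ✓
Unique over the lattice → pose = (3.5, 4.5, 240°).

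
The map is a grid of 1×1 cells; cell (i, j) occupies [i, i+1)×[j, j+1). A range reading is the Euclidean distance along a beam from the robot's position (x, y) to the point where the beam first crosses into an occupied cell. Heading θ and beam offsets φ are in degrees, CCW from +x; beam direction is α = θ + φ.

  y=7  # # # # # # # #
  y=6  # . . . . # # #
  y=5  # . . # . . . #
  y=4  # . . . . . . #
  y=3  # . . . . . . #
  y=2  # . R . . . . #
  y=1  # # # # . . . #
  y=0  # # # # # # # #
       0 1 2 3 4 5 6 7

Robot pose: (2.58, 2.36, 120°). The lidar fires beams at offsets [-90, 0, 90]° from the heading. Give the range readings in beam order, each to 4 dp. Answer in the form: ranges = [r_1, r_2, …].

ranges = [5.1038, 3.1600, 0.7200]

beam 1: φ=-90°, α=30°
  direction (0.8660, 0.5000); cell (2,2); t to first gridline: x 0.4850, y 1.2800 (then +1.1547 / +2.0000)
    (3,2) via x @ 0.4850
    (3,3) via y @ 1.2800
    (4,3) via x @ 1.6397
    (5,3) via x @ 2.7944
    (5,4) via y @ 3.2800
    (6,4) via x @ 3.9491
    (7,4) via x @ 5.1038  # hit
  → r_1 = 5.1038
beam 2: φ=0°, α=120°
  direction (-0.5000, 0.8660); cell (2,2); t to first gridline: x 1.1600, y 0.7390 (then +2.0000 / +1.1547)
    (2,3) via y @ 0.7390
    (1,3) via x @ 1.1600
    (1,4) via y @ 1.8937
    (1,5) via y @ 3.0484
    (0,5) via x @ 3.1600  # hit
  → r_2 = 3.1600
beam 3: φ=90°, α=210°
  direction (-0.8660, -0.5000); cell (2,2); t to first gridline: x 0.6697, y 0.7200 (then +1.1547 / +2.0000)
    (1,2) via x @ 0.6697
    (1,1) via y @ 0.7200  # hit
  → r_3 = 0.7200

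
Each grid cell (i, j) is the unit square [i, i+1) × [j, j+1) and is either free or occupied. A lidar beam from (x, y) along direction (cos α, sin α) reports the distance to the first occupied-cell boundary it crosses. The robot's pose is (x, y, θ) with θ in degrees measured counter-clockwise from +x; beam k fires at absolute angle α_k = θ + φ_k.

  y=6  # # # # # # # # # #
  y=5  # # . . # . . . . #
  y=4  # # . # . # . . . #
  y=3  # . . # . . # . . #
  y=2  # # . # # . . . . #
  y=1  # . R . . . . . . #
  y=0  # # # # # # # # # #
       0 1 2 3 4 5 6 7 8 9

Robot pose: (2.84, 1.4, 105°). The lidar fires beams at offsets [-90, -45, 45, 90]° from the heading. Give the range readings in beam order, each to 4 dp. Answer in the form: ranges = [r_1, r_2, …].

ranges = [6.3773, 0.6928, 1.2000, 1.5455]

beam 1: φ=-90°, α=15°
  cosα=0.9659 sinα=0.2588 | (2,1) | tMaxX 0.1656 tMaxY 2.3182 | tΔX 1.0353 tΔY 3.8637
    t=0.1656 [x] (3,1)
    t=1.2009 [x] (4,1)
    t=2.2362 [x] (5,1)
    t=2.3182 [y] (5,2)
    t=3.2715 [x] (6,2)
    t=4.3067 [x] (7,2)
    t=5.3420 [x] (8,2)
    t=6.1819 [y] (8,3)
    t=6.3773 [x] (9,3) — stop
  → r_1 = 6.3773
beam 2: φ=-45°, α=60°
  cosα=0.5000 sinα=0.8660 | (2,1) | tMaxX 0.3200 tMaxY 0.6928 | tΔX 2.0000 tΔY 1.1547
    t=0.3200 [x] (3,1)
    t=0.6928 [y] (3,2) — stop
  → r_2 = 0.6928
beam 3: φ=45°, α=150°
  cosα=-0.8660 sinα=0.5000 | (2,1) | tMaxX 0.9699 tMaxY 1.2000 | tΔX 1.1547 tΔY 2.0000
    t=0.9699 [x] (1,1)
    t=1.2000 [y] (1,2) — stop
  → r_3 = 1.2000
beam 4: φ=90°, α=195°
  cosα=-0.9659 sinα=-0.2588 | (2,1) | tMaxX 0.8696 tMaxY 1.5455 | tΔX 1.0353 tΔY 3.8637
    t=0.8696 [x] (1,1)
    t=1.5455 [y] (1,0) — stop
  → r_4 = 1.5455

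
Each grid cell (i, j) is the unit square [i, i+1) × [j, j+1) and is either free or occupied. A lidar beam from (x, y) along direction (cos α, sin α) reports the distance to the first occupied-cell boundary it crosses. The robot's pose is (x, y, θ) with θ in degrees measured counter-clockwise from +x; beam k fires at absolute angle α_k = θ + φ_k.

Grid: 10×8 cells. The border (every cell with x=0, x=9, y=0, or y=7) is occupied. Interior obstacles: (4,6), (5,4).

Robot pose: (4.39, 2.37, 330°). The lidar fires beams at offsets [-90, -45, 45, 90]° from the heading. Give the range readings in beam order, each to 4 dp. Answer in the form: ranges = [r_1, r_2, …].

ranges = [1.5819, 1.4183, 4.7726, 1.8822]

beam 1: φ=-90°, α=240°
  cosα=-0.5000 sinα=-0.8660 | (4,2) | tMaxX 0.7800 tMaxY 0.4272 | tΔX 2.0000 tΔY 1.1547
    t=0.4272 [y] (4,1)
    t=0.7800 [x] (3,1)
    t=1.5819 [y] (3,0) — stop
  → r_1 = 1.5819
beam 2: φ=-45°, α=285°
  cosα=0.2588 sinα=-0.9659 | (4,2) | tMaxX 2.3569 tMaxY 0.3831 | tΔX 3.8637 tΔY 1.0353
    t=0.3831 [y] (4,1)
    t=1.4183 [y] (4,0) — stop
  → r_2 = 1.4183
beam 3: φ=45°, α=15°
  cosα=0.9659 sinα=0.2588 | (4,2) | tMaxX 0.6315 tMaxY 2.4341 | tΔX 1.0353 tΔY 3.8637
    t=0.6315 [x] (5,2)
    t=1.6668 [x] (6,2)
    t=2.4341 [y] (6,3)
    t=2.7021 [x] (7,3)
    t=3.7373 [x] (8,3)
    t=4.7726 [x] (9,3) — stop
  → r_3 = 4.7726
beam 4: φ=90°, α=60°
  cosα=0.5000 sinα=0.8660 | (4,2) | tMaxX 1.2200 tMaxY 0.7275 | tΔX 2.0000 tΔY 1.1547
    t=0.7275 [y] (4,3)
    t=1.2200 [x] (5,3)
    t=1.8822 [y] (5,4) — stop
  → r_4 = 1.8822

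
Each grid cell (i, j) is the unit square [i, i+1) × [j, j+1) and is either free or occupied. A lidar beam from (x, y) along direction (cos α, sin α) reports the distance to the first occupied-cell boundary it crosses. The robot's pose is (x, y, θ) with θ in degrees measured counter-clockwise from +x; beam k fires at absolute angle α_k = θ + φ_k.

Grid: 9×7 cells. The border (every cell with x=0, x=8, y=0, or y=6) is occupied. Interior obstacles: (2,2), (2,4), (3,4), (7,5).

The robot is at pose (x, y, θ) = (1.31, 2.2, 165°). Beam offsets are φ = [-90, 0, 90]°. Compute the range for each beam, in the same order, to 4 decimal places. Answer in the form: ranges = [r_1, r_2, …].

ranges = [2.6660, 0.3209, 1.1977]

beam 1: φ=-90°, α=75°
  d=(0.2588,0.9659)  start (1,2)  tX=2.6660 tY=0.8282  stride 1/|dx|=3.8637 1/|dy|=1.0353
    cross y-line → (1,3), t=0.8282
    cross y-line → (1,4), t=1.8635
    cross x-line → (2,4), t=2.6660 (wall)
  → r_1 = 2.6660
beam 2: φ=0°, α=165°
  d=(-0.9659,0.2588)  start (1,2)  tX=0.3209 tY=3.0910  stride 1/|dx|=1.0353 1/|dy|=3.8637
    cross x-line → (0,2), t=0.3209 (wall)
  → r_2 = 0.3209
beam 3: φ=90°, α=255°
  d=(-0.2588,-0.9659)  start (1,2)  tX=1.1977 tY=0.2071  stride 1/|dx|=3.8637 1/|dy|=1.0353
    cross y-line → (1,1), t=0.2071
    cross x-line → (0,1), t=1.1977 (wall)
  → r_3 = 1.1977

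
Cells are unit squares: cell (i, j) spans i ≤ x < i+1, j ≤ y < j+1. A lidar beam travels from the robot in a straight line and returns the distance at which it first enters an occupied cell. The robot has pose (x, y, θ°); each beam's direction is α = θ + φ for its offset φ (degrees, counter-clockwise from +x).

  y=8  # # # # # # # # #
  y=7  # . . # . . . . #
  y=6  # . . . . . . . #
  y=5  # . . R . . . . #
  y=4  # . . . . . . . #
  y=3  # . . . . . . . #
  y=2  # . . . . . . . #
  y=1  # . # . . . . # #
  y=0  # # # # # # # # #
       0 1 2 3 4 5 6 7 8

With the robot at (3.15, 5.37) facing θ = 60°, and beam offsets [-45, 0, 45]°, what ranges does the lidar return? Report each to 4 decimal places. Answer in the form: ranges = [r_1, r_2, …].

ranges = [5.0211, 3.0369, 2.7228]

beam 1: φ=-45°, α=15°
  dir = (cos 15°, sin 15°) = (0.9659, 0.2588); from cell (3,5)
  next x-line at t=0.8800, next y-line at t=2.4341; Δt_x=1.0353, Δt_y=3.8637
    x: enter (4,5) at t=0.8800
    x: enter (5,5) at t=1.9153
    y: enter (5,6) at t=2.4341
    x: enter (6,6) at t=2.9505
    x: enter (7,6) at t=3.9858
    x: enter (8,6) at t=5.0211 ← occupied
  → r_1 = 5.0211
beam 2: φ=0°, α=60°
  dir = (cos 60°, sin 60°) = (0.5000, 0.8660); from cell (3,5)
  next x-line at t=1.7000, next y-line at t=0.7275; Δt_x=2.0000, Δt_y=1.1547
    y: enter (3,6) at t=0.7275
    x: enter (4,6) at t=1.7000
    y: enter (4,7) at t=1.8822
    y: enter (4,8) at t=3.0369 ← occupied
  → r_2 = 3.0369
beam 3: φ=45°, α=105°
  dir = (cos 105°, sin 105°) = (-0.2588, 0.9659); from cell (3,5)
  next x-line at t=0.5796, next y-line at t=0.6522; Δt_x=3.8637, Δt_y=1.0353
    x: enter (2,5) at t=0.5796
    y: enter (2,6) at t=0.6522
    y: enter (2,7) at t=1.6875
    y: enter (2,8) at t=2.7228 ← occupied
  → r_3 = 2.7228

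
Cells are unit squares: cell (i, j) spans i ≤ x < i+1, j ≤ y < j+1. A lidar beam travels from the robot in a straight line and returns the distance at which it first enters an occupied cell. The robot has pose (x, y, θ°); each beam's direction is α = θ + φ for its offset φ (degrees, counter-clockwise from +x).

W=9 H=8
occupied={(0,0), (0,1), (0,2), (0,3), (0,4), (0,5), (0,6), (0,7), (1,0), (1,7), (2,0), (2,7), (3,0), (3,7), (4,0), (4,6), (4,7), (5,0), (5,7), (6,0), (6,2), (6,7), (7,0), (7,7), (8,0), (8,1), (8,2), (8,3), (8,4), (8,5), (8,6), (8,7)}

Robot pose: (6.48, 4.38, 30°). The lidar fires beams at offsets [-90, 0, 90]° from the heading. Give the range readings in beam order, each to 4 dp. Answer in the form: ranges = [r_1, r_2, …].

ranges = [3.0400, 1.7551, 2.9600]

beam 1: φ=-90°, α=300°
  dir = (cos 300°, sin 300°) = (0.5000, -0.8660); from cell (6,4)
  next x-line at t=1.0400, next y-line at t=0.4388; Δt_x=2.0000, Δt_y=1.1547
    y: enter (6,3) at t=0.4388
    x: enter (7,3) at t=1.0400
    y: enter (7,2) at t=1.5935
    y: enter (7,1) at t=2.7482
    x: enter (8,1) at t=3.0400 ← occupied
  → r_1 = 3.0400
beam 2: φ=0°, α=30°
  dir = (cos 30°, sin 30°) = (0.8660, 0.5000); from cell (6,4)
  next x-line at t=0.6004, next y-line at t=1.2400; Δt_x=1.1547, Δt_y=2.0000
    x: enter (7,4) at t=0.6004
    y: enter (7,5) at t=1.2400
    x: enter (8,5) at t=1.7551 ← occupied
  → r_2 = 1.7551
beam 3: φ=90°, α=120°
  dir = (cos 120°, sin 120°) = (-0.5000, 0.8660); from cell (6,4)
  next x-line at t=0.9600, next y-line at t=0.7159; Δt_x=2.0000, Δt_y=1.1547
    y: enter (6,5) at t=0.7159
    x: enter (5,5) at t=0.9600
    y: enter (5,6) at t=1.8706
    x: enter (4,6) at t=2.9600 ← occupied
  → r_3 = 2.9600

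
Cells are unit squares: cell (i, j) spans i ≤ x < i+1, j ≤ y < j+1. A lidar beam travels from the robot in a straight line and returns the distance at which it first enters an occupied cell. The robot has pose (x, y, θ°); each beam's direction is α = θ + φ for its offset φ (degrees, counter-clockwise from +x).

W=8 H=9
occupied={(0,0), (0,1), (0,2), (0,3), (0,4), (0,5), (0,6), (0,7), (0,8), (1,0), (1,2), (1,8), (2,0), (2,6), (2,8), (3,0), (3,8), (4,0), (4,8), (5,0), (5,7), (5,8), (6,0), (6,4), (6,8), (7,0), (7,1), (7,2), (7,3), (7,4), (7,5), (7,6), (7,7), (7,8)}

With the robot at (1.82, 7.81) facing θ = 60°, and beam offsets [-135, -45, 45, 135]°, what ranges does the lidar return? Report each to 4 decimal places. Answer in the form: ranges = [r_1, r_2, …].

beam 1: φ=-135°, α=285°
  d=(0.2588,-0.9659)  start (1,7)  tX=0.6955 tY=0.8386  stride 1/|dx|=3.8637 1/|dy|=1.0353
    cross x-line → (2,7), t=0.6955
    cross y-line → (2,6), t=0.8386 (wall)
  → r_1 = 0.8386
beam 2: φ=-45°, α=15°
  d=(0.9659,0.2588)  start (1,7)  tX=0.1863 tY=0.7341  stride 1/|dx|=1.0353 1/|dy|=3.8637
    cross x-line → (2,7), t=0.1863
    cross y-line → (2,8), t=0.7341 (wall)
  → r_2 = 0.7341
beam 3: φ=45°, α=105°
  d=(-0.2588,0.9659)  start (1,7)  tX=3.1682 tY=0.1967  stride 1/|dx|=3.8637 1/|dy|=1.0353
    cross y-line → (1,8), t=0.1967 (wall)
  → r_3 = 0.1967
beam 4: φ=135°, α=195°
  d=(-0.9659,-0.2588)  start (1,7)  tX=0.8489 tY=3.1296  stride 1/|dx|=1.0353 1/|dy|=3.8637
    cross x-line → (0,7), t=0.8489 (wall)
  → r_4 = 0.8489

ranges = [0.8386, 0.7341, 0.1967, 0.8489]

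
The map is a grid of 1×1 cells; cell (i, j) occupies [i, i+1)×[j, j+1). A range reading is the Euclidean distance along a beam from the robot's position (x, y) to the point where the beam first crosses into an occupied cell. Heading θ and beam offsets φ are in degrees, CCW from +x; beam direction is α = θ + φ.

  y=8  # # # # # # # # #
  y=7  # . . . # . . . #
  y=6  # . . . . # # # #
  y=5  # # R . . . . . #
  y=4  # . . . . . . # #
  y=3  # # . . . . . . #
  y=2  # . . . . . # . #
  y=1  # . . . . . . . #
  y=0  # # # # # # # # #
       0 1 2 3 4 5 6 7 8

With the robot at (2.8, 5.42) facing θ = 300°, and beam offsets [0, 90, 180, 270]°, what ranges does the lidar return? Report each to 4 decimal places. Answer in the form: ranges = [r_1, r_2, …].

beam 1: φ=0°, α=300°
  cosα=0.5000 sinα=-0.8660 | (2,5) | tMaxX 0.4000 tMaxY 0.4850 | tΔX 2.0000 tΔY 1.1547
    t=0.4000 [x] (3,5)
    t=0.4850 [y] (3,4)
    t=1.6397 [y] (3,3)
    t=2.4000 [x] (4,3)
    t=2.7944 [y] (4,2)
    t=3.9491 [y] (4,1)
    t=4.4000 [x] (5,1)
    t=5.1038 [y] (5,0) — stop
  → r_1 = 5.1038
beam 2: φ=90°, α=30°
  cosα=0.8660 sinα=0.5000 | (2,5) | tMaxX 0.2309 tMaxY 1.1600 | tΔX 1.1547 tΔY 2.0000
    t=0.2309 [x] (3,5)
    t=1.1600 [y] (3,6)
    t=1.3856 [x] (4,6)
    t=2.5403 [x] (5,6) — stop
  → r_2 = 2.5403
beam 3: φ=180°, α=120°
  cosα=-0.5000 sinα=0.8660 | (2,5) | tMaxX 1.6000 tMaxY 0.6697 | tΔX 2.0000 tΔY 1.1547
    t=0.6697 [y] (2,6)
    t=1.6000 [x] (1,6)
    t=1.8244 [y] (1,7)
    t=2.9791 [y] (1,8) — stop
  → r_3 = 2.9791
beam 4: φ=270°, α=210°
  cosα=-0.8660 sinα=-0.5000 | (2,5) | tMaxX 0.9238 tMaxY 0.8400 | tΔX 1.1547 tΔY 2.0000
    t=0.8400 [y] (2,4)
    t=0.9238 [x] (1,4)
    t=2.0785 [x] (0,4) — stop
  → r_4 = 2.0785

ranges = [5.1038, 2.5403, 2.9791, 2.0785]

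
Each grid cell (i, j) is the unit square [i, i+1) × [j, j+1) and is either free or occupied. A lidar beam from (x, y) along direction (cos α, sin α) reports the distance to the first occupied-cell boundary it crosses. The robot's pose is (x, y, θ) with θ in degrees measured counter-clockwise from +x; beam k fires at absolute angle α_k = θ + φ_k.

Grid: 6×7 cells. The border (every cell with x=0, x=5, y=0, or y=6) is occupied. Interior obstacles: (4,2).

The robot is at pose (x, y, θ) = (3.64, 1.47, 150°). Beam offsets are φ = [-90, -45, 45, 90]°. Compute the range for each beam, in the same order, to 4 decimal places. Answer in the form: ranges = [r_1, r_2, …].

beam 1: φ=-90°, α=60°
  dir = (cos 60°, sin 60°) = (0.5000, 0.8660); from cell (3,1)
  next x-line at t=0.7200, next y-line at t=0.6120; Δt_x=2.0000, Δt_y=1.1547
    y: enter (3,2) at t=0.6120
    x: enter (4,2) at t=0.7200 ← occupied
  → r_1 = 0.7200
beam 2: φ=-45°, α=105°
  dir = (cos 105°, sin 105°) = (-0.2588, 0.9659); from cell (3,1)
  next x-line at t=2.4728, next y-line at t=0.5487; Δt_x=3.8637, Δt_y=1.0353
    y: enter (3,2) at t=0.5487
    y: enter (3,3) at t=1.5840
    x: enter (2,3) at t=2.4728
    y: enter (2,4) at t=2.6192
    y: enter (2,5) at t=3.6545
    y: enter (2,6) at t=4.6898 ← occupied
  → r_2 = 4.6898
beam 3: φ=45°, α=195°
  dir = (cos 195°, sin 195°) = (-0.9659, -0.2588); from cell (3,1)
  next x-line at t=0.6626, next y-line at t=1.8159; Δt_x=1.0353, Δt_y=3.8637
    x: enter (2,1) at t=0.6626
    x: enter (1,1) at t=1.6979
    y: enter (1,0) at t=1.8159 ← occupied
  → r_3 = 1.8159
beam 4: φ=90°, α=240°
  dir = (cos 240°, sin 240°) = (-0.5000, -0.8660); from cell (3,1)
  next x-line at t=1.2800, next y-line at t=0.5427; Δt_x=2.0000, Δt_y=1.1547
    y: enter (3,0) at t=0.5427 ← occupied
  → r_4 = 0.5427

ranges = [0.7200, 4.6898, 1.8159, 0.5427]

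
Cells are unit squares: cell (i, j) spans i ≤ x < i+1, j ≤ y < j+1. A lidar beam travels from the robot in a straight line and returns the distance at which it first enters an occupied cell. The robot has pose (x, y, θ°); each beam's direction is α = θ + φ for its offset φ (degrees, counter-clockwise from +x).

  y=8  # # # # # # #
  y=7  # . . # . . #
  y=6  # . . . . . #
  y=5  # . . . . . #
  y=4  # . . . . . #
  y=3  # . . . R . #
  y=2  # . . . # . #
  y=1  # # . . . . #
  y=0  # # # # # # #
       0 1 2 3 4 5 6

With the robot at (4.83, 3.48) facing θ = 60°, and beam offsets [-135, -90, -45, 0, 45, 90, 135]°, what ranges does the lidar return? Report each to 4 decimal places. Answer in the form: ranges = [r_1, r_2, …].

beam 1: φ=-135°, α=285°
  direction (0.2588, -0.9659); cell (4,3); t to first gridline: x 0.6568, y 0.4969 (then +3.8637 / +1.0353)
    (4,2) via y @ 0.4969  # hit
  → r_1 = 0.4969
beam 2: φ=-90°, α=330°
  direction (0.8660, -0.5000); cell (4,3); t to first gridline: x 0.1963, y 0.9600 (then +1.1547 / +2.0000)
    (5,3) via x @ 0.1963
    (5,2) via y @ 0.9600
    (6,2) via x @ 1.3510  # hit
  → r_2 = 1.3510
beam 3: φ=-45°, α=15°
  direction (0.9659, 0.2588); cell (4,3); t to first gridline: x 0.1760, y 2.0091 (then +1.0353 / +3.8637)
    (5,3) via x @ 0.1760
    (6,3) via x @ 1.2113  # hit
  → r_3 = 1.2113
beam 4: φ=0°, α=60°
  direction (0.5000, 0.8660); cell (4,3); t to first gridline: x 0.3400, y 0.6004 (then +2.0000 / +1.1547)
    (5,3) via x @ 0.3400
    (5,4) via y @ 0.6004
    (5,5) via y @ 1.7551
    (6,5) via x @ 2.3400  # hit
  → r_4 = 2.3400
beam 5: φ=45°, α=105°
  direction (-0.2588, 0.9659); cell (4,3); t to first gridline: x 3.2069, y 0.5383 (then +3.8637 / +1.0353)
    (4,4) via y @ 0.5383
    (4,5) via y @ 1.5736
    (4,6) via y @ 2.6089
    (3,6) via x @ 3.2069
    (3,7) via y @ 3.6442  # hit
  → r_5 = 3.6442
beam 6: φ=90°, α=150°
  direction (-0.8660, 0.5000); cell (4,3); t to first gridline: x 0.9584, y 1.0400 (then +1.1547 / +2.0000)
    (3,3) via x @ 0.9584
    (3,4) via y @ 1.0400
    (2,4) via x @ 2.1131
    (2,5) via y @ 3.0400
    (1,5) via x @ 3.2678
    (0,5) via x @ 4.4225  # hit
  → r_6 = 4.4225
beam 7: φ=135°, α=195°
  direction (-0.9659, -0.2588); cell (4,3); t to first gridline: x 0.8593, y 1.8546 (then +1.0353 / +3.8637)
    (3,3) via x @ 0.8593
    (3,2) via y @ 1.8546
    (2,2) via x @ 1.8946
    (1,2) via x @ 2.9298
    (0,2) via x @ 3.9651  # hit
  → r_7 = 3.9651

ranges = [0.4969, 1.3510, 1.2113, 2.3400, 3.6442, 4.4225, 3.9651]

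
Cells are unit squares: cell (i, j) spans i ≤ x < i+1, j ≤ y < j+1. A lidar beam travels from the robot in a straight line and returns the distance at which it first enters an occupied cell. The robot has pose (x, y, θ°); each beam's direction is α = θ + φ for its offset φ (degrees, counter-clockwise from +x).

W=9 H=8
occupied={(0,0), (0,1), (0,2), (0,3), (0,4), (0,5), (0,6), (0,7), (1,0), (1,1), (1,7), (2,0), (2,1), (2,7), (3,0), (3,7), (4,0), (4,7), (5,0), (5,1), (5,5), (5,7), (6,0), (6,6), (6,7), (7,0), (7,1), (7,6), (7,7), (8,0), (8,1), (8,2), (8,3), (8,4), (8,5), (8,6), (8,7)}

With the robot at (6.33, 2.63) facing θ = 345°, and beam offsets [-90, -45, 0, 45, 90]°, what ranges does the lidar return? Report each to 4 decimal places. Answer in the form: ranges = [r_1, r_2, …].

beam 1: φ=-90°, α=255°
  dir = (cos 255°, sin 255°) = (-0.2588, -0.9659); from cell (6,2)
  next x-line at t=1.2750, next y-line at t=0.6522; Δt_x=3.8637, Δt_y=1.0353
    y: enter (6,1) at t=0.6522
    x: enter (5,1) at t=1.2750 ← occupied
  → r_1 = 1.2750
beam 2: φ=-45°, α=300°
  dir = (cos 300°, sin 300°) = (0.5000, -0.8660); from cell (6,2)
  next x-line at t=1.3400, next y-line at t=0.7275; Δt_x=2.0000, Δt_y=1.1547
    y: enter (6,1) at t=0.7275
    x: enter (7,1) at t=1.3400 ← occupied
  → r_2 = 1.3400
beam 3: φ=0°, α=345°
  dir = (cos 345°, sin 345°) = (0.9659, -0.2588); from cell (6,2)
  next x-line at t=0.6936, next y-line at t=2.4341; Δt_x=1.0353, Δt_y=3.8637
    x: enter (7,2) at t=0.6936
    x: enter (8,2) at t=1.7289 ← occupied
  → r_3 = 1.7289
beam 4: φ=45°, α=30°
  dir = (cos 30°, sin 30°) = (0.8660, 0.5000); from cell (6,2)
  next x-line at t=0.7736, next y-line at t=0.7400; Δt_x=1.1547, Δt_y=2.0000
    y: enter (6,3) at t=0.7400
    x: enter (7,3) at t=0.7736
    x: enter (8,3) at t=1.9283 ← occupied
  → r_4 = 1.9283
beam 5: φ=90°, α=75°
  dir = (cos 75°, sin 75°) = (0.2588, 0.9659); from cell (6,2)
  next x-line at t=2.5887, next y-line at t=0.3831; Δt_x=3.8637, Δt_y=1.0353
    y: enter (6,3) at t=0.3831
    y: enter (6,4) at t=1.4183
    y: enter (6,5) at t=2.4536
    x: enter (7,5) at t=2.5887
    y: enter (7,6) at t=3.4889 ← occupied
  → r_5 = 3.4889

ranges = [1.2750, 1.3400, 1.7289, 1.9283, 3.4889]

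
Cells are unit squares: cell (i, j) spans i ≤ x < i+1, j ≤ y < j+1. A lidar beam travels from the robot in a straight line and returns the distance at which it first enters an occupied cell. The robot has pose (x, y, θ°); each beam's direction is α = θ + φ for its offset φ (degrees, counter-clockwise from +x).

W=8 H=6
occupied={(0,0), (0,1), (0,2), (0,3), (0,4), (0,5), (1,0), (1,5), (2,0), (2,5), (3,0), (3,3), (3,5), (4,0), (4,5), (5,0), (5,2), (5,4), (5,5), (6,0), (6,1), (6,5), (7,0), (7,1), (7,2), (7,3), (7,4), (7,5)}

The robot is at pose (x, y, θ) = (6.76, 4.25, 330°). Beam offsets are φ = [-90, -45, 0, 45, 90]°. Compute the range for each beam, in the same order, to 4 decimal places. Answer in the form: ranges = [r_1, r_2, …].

ranges = [1.5200, 0.9273, 0.2771, 0.2485, 0.4800]

beam 1: φ=-90°, α=240°
  dir = (cos 240°, sin 240°) = (-0.5000, -0.8660); from cell (6,4)
  next x-line at t=1.5200, next y-line at t=0.2887; Δt_x=2.0000, Δt_y=1.1547
    y: enter (6,3) at t=0.2887
    y: enter (6,2) at t=1.4434
    x: enter (5,2) at t=1.5200 ← occupied
  → r_1 = 1.5200
beam 2: φ=-45°, α=285°
  dir = (cos 285°, sin 285°) = (0.2588, -0.9659); from cell (6,4)
  next x-line at t=0.9273, next y-line at t=0.2588; Δt_x=3.8637, Δt_y=1.0353
    y: enter (6,3) at t=0.2588
    x: enter (7,3) at t=0.9273 ← occupied
  → r_2 = 0.9273
beam 3: φ=0°, α=330°
  dir = (cos 330°, sin 330°) = (0.8660, -0.5000); from cell (6,4)
  next x-line at t=0.2771, next y-line at t=0.5000; Δt_x=1.1547, Δt_y=2.0000
    x: enter (7,4) at t=0.2771 ← occupied
  → r_3 = 0.2771
beam 4: φ=45°, α=15°
  dir = (cos 15°, sin 15°) = (0.9659, 0.2588); from cell (6,4)
  next x-line at t=0.2485, next y-line at t=2.8978; Δt_x=1.0353, Δt_y=3.8637
    x: enter (7,4) at t=0.2485 ← occupied
  → r_4 = 0.2485
beam 5: φ=90°, α=60°
  dir = (cos 60°, sin 60°) = (0.5000, 0.8660); from cell (6,4)
  next x-line at t=0.4800, next y-line at t=0.8660; Δt_x=2.0000, Δt_y=1.1547
    x: enter (7,4) at t=0.4800 ← occupied
  → r_5 = 0.4800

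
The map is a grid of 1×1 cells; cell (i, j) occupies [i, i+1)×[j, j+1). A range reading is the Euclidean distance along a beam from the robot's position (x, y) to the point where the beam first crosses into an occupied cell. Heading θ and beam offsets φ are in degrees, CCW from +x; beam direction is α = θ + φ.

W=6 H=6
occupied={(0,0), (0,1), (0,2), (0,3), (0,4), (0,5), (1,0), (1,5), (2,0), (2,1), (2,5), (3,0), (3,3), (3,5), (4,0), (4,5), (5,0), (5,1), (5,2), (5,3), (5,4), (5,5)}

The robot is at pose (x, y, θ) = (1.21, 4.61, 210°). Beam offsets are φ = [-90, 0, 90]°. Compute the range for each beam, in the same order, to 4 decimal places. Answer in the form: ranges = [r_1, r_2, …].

ranges = [0.4200, 0.2425, 3.0138]

beam 1: φ=-90°, α=120°
  direction (-0.5000, 0.8660); cell (1,4); t to first gridline: x 0.4200, y 0.4503 (then +2.0000 / +1.1547)
    (0,4) via x @ 0.4200  # hit
  → r_1 = 0.4200
beam 2: φ=0°, α=210°
  direction (-0.8660, -0.5000); cell (1,4); t to first gridline: x 0.2425, y 1.2200 (then +1.1547 / +2.0000)
    (0,4) via x @ 0.2425  # hit
  → r_2 = 0.2425
beam 3: φ=90°, α=300°
  direction (0.5000, -0.8660); cell (1,4); t to first gridline: x 1.5800, y 0.7044 (then +2.0000 / +1.1547)
    (1,3) via y @ 0.7044
    (2,3) via x @ 1.5800
    (2,2) via y @ 1.8591
    (2,1) via y @ 3.0138  # hit
  → r_3 = 3.0138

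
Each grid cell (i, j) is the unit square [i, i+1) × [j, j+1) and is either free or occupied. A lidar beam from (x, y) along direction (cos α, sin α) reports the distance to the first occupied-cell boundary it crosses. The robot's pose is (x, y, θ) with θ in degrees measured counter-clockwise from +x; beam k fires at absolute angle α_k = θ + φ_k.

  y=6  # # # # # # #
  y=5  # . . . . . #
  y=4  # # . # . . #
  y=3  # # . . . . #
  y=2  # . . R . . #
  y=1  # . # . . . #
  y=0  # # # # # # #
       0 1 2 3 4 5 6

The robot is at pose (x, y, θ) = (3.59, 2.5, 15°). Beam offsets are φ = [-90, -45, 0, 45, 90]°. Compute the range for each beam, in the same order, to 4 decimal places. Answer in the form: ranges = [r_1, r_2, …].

beam 1: φ=-90°, α=285°
  direction (0.2588, -0.9659); cell (3,2); t to first gridline: x 1.5841, y 0.5176 (then +3.8637 / +1.0353)
    (3,1) via y @ 0.5176
    (3,0) via y @ 1.5529  # hit
  → r_1 = 1.5529
beam 2: φ=-45°, α=330°
  direction (0.8660, -0.5000); cell (3,2); t to first gridline: x 0.4734, y 1.0000 (then +1.1547 / +2.0000)
    (4,2) via x @ 0.4734
    (4,1) via y @ 1.0000
    (5,1) via x @ 1.6281
    (6,1) via x @ 2.7828  # hit
  → r_2 = 2.7828
beam 3: φ=0°, α=15°
  direction (0.9659, 0.2588); cell (3,2); t to first gridline: x 0.4245, y 1.9319 (then +1.0353 / +3.8637)
    (4,2) via x @ 0.4245
    (5,2) via x @ 1.4597
    (5,3) via y @ 1.9319
    (6,3) via x @ 2.4950  # hit
  → r_3 = 2.4950
beam 4: φ=45°, α=60°
  direction (0.5000, 0.8660); cell (3,2); t to first gridline: x 0.8200, y 0.5774 (then +2.0000 / +1.1547)
    (3,3) via y @ 0.5774
    (4,3) via x @ 0.8200
    (4,4) via y @ 1.7321
    (5,4) via x @ 2.8200
    (5,5) via y @ 2.8868
    (5,6) via y @ 4.0415  # hit
  → r_4 = 4.0415
beam 5: φ=90°, α=105°
  direction (-0.2588, 0.9659); cell (3,2); t to first gridline: x 2.2796, y 0.5176 (then +3.8637 / +1.0353)
    (3,3) via y @ 0.5176
    (3,4) via y @ 1.5529  # hit
  → r_5 = 1.5529

ranges = [1.5529, 2.7828, 2.4950, 4.0415, 1.5529]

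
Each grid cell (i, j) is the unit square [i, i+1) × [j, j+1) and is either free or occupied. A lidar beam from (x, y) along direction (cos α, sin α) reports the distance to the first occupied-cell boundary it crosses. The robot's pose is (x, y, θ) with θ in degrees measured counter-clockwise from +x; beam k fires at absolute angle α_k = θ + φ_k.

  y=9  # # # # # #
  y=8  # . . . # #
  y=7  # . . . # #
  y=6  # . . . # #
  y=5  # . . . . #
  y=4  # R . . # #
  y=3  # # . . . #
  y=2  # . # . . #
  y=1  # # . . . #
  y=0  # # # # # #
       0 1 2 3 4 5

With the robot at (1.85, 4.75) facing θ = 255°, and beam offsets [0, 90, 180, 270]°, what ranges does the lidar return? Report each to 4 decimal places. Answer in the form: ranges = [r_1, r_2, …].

ranges = [0.7765, 2.2258, 4.3999, 0.8800]

beam 1: φ=0°, α=255°
  direction (-0.2588, -0.9659); cell (1,4); t to first gridline: x 3.2841, y 0.7765 (then +3.8637 / +1.0353)
    (1,3) via y @ 0.7765  # hit
  → r_1 = 0.7765
beam 2: φ=90°, α=345°
  direction (0.9659, -0.2588); cell (1,4); t to first gridline: x 0.1553, y 2.8978 (then +1.0353 / +3.8637)
    (2,4) via x @ 0.1553
    (3,4) via x @ 1.1906
    (4,4) via x @ 2.2258  # hit
  → r_2 = 2.2258
beam 3: φ=180°, α=75°
  direction (0.2588, 0.9659); cell (1,4); t to first gridline: x 0.5796, y 0.2588 (then +3.8637 / +1.0353)
    (1,5) via y @ 0.2588
    (2,5) via x @ 0.5796
    (2,6) via y @ 1.2941
    (2,7) via y @ 2.3294
    (2,8) via y @ 3.3646
    (2,9) via y @ 4.3999  # hit
  → r_3 = 4.3999
beam 4: φ=270°, α=165°
  direction (-0.9659, 0.2588); cell (1,4); t to first gridline: x 0.8800, y 0.9659 (then +1.0353 / +3.8637)
    (0,4) via x @ 0.8800  # hit
  → r_4 = 0.8800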